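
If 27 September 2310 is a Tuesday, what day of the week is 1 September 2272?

Sunday

Count forward from the earlier date (September 1, 2272) to the later (September 27, 2310):
Day-of-year of September 1, 2272: 245.
Day-of-year of September 27, 2310: 270.
2272 has 366 days, so 366 − 245 = 121 days remain in 2272.
Full years 2273–2309: 29 common + 8 leap = 29×365 + 8×366 = 13513 days.
Total: 121 + 13513 + 270 = 13904 days.
13904 mod 7 = 2, so 2 days before Tuesday is Sunday.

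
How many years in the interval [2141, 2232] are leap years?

Years divisible by 4: 2144, 2148, …, 2232 — 23 in all.
Of these, 2200 is divisible by 100 but not 400, so not leap.
Leap years: 23 − 1 = 22.

22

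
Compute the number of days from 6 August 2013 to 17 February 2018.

1656

Day-of-year of August 6, 2013: 218.
Day-of-year of February 17, 2018: 48.
2013 has 365 days, so 365 − 218 = 147 days remain in 2013.
Full years: 2014: 365; 2015: 365; 2016: 366; 2017: 365. Sum = 1461.
Total: 147 + 1461 + 48 = 1656 days.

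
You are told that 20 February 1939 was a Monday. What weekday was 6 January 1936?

Count forward from the earlier date (January 6, 1936) to the later (February 20, 1939):
Day-of-year of January 6, 1936: 6.
Day-of-year of February 20, 1939: 51.
1936 has 366 days, so 366 − 6 = 360 days remain in 1936.
Full years: 1937: 365; 1938: 365. Sum = 730.
Total: 360 + 730 + 51 = 1141 days.
1141 is a multiple of 7, so 6 January 1936 falls on the same weekday: Monday.

Monday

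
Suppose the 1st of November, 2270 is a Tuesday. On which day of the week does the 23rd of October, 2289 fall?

Wednesday

From November 1, 2270 to November 1, 2288: 18 years, of which 5 contain a Feb 29 — 13×365 + 5×366 = 6575 days.
November 2288: 30 − 1 = 29 days remain.
Then 10 full months totalling 304 days.
October 1–23, 2289: 23 days.
Residual: 356 days.
Total: 6931 days.
6931 mod 7 = 1, so 1 day after Tuesday is Wednesday.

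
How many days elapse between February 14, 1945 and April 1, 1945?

February 1945: 28 − 14 = 14 days remain (1945 is not a leap year, so February has 28 days).
Then March (31): 31 days.
April 1, 1945: 1 day.
Total: 14 + 31 + 1 = 46 days.

46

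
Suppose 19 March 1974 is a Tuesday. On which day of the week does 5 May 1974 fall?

Sunday

March 1974: 31 − 19 = 12 days remain.
Then April (30): 30 days.
May 1–5, 1974: 5 days.
Total: 12 + 30 + 5 = 47 days.
47 mod 7 = 5, so 5 days after Tuesday is Sunday.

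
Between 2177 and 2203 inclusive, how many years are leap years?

5

Years divisible by 4 in [2177, 2203]: 2180, 2184, 2188, 2192, 2196, 2200.
Of these, 2200 is divisible by 100 but not 400, so not leap.
Leap years: 6 − 1 = 5.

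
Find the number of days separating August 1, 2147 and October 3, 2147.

63

August 2147: 31 − 1 = 30 days remain.
Then September (30): 30 days.
October 1–3, 2147: 3 days.
Total: 30 + 30 + 3 = 63 days.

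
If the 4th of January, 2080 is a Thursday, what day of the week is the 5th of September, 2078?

Count forward from the earlier date (September 5, 2078) to the later (January 4, 2080):
Day-of-year of September 5, 2078: 248.
Day-of-year of January 4, 2080: 4.
2078 has 365 days, so 365 − 248 = 117 days remain in 2078.
Full years: 2079: 365. Sum = 365.
Total: 117 + 365 + 4 = 486 days.
486 mod 7 = 3, so 3 days before Thursday is Monday.

Monday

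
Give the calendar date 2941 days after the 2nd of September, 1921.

the 21st of September, 1929

Count 2941 days after September 2, 1921:
From September 2, 1921 to September 2, 1929: 8 years, of which 2 contain a Feb 29 — 6×365 + 2×366 = 2922 days.
Within September 1929: 21 − 2 = 19 days.
Total: 2941 days.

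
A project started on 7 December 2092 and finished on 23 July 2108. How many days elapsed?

5706

Day-of-year of December 7, 2092: 342.
Day-of-year of July 23, 2108: 205.
2092 has 366 days, so 366 − 342 = 24 days remain in 2092.
Full years 2093–2107: 13 common + 2 leap = 13×365 + 2×366 = 5477 days.
Total: 24 + 5477 + 205 = 5706 days.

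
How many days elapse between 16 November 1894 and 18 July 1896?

Day-of-year of November 16, 1894: 320.
Day-of-year of July 18, 1896: 200.
1894 has 365 days, so 365 − 320 = 45 days remain in 1894.
Full years: 1895: 365. Sum = 365.
Total: 45 + 365 + 200 = 610 days.

610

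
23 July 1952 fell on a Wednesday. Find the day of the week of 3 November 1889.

Sunday

Count forward from the earlier date (November 3, 1889) to the later (July 23, 1952):
Day-of-year of November 3, 1889: 307.
Day-of-year of July 23, 1952: 205.
1889 has 365 days, so 365 − 307 = 58 days remain in 1889.
Full years 1890–1951: 48 common + 14 leap = 48×365 + 14×366 = 22644 days.
Total: 58 + 22644 + 205 = 22907 days.
22907 mod 7 = 3, so 3 days before Wednesday is Sunday.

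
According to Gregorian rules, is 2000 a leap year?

2000 is a leap year (divisible by 400).

Yes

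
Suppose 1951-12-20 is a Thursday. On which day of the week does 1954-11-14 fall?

Sunday

December 20, 1951 → December 20, 1952: 366 days (1952 is a leap year).
December 20, 1952 → December 20, 1953: 365 days.
December 1953: 31 − 20 = 11 days remain.
Then 10 full months totalling 304 days.
November 1–14, 1954: 14 days.
Residual: 329 days.
Total: 1060 days.
1060 mod 7 = 3, so 3 days after Thursday is Sunday.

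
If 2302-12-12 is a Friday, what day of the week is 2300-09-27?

Count forward from the earlier date (September 27, 2300) to the later (December 12, 2302):
September 27, 2300 → September 27, 2301: 365 days.
September 27, 2301 → September 27, 2302: 365 days.
September 2302: 30 − 27 = 3 days remain.
Then October (31), November (30): 31 + 30 = 61 days.
December 1–12, 2302: 12 days.
Residual: 76 days.
Total: 806 days.
806 mod 7 = 1, so 1 day before Friday is Thursday.

Thursday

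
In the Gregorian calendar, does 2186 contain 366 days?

No

2186 is not a leap year.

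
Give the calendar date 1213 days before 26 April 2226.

30 December 2222

Count 1213 days before April 26, 2226:
Day-of-year of December 30, 2222: 364.
Day-of-year of April 26, 2226: 116.
2222 has 365 days, so 365 − 364 = 1 days remain in 2222.
Full years: 2223: 365; 2224: 366; 2225: 365. Sum = 1096.
Total: 1 + 1096 + 116 = 1213 days.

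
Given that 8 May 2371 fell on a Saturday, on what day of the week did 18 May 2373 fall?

May 8, 2371 → May 8, 2372: 366 days (2372 is a leap year).
May 8, 2372 → May 8, 2373: 365 days.
Within May 2373: 18 − 8 = 10 days.
Total: 741 days.
741 mod 7 = 6, so 6 days after Saturday is Friday.

Friday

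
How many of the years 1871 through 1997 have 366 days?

Years divisible by 4: 1872, 1876, …, 1996 — 32 in all.
Of these, 1900 is divisible by 100 but not 400, so not leap.
Leap years: 32 − 1 = 31.

31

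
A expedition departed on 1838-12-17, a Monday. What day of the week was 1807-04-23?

Count forward from the earlier date (April 23, 1807) to the later (December 17, 1838):
Day-of-year of April 23, 1807: 113.
Day-of-year of December 17, 1838: 351.
1807 has 365 days, so 365 − 113 = 252 days remain in 1807.
Full years 1808–1837: 22 common + 8 leap = 22×365 + 8×366 = 10958 days.
Total: 252 + 10958 + 351 = 11561 days.
11561 mod 7 = 4, so 4 days before Monday is Thursday.

Thursday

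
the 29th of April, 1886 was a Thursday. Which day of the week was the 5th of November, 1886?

Friday

April 1886: 30 − 29 = 1 day remains.
Then May (31), June (30), July (31), August (31), September (30), October (31): 31 + 30 + 31 + 31 + 30 + 31 = 184 days.
November 1–5, 1886: 5 days.
Total: 1 + 184 + 5 = 190 days.
190 mod 7 = 1, so 1 day after Thursday is Friday.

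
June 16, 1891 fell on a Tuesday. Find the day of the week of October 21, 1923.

Day-of-year of June 16, 1891: 167.
Day-of-year of October 21, 1923: 294.
1891 has 365 days, so 365 − 167 = 198 days remain in 1891.
Full years 1892–1922: 24 common + 7 leap = 24×365 + 7×366 = 11322 days.
Total: 198 + 11322 + 294 = 11814 days.
11814 mod 7 = 5, so 5 days after Tuesday is Sunday.

Sunday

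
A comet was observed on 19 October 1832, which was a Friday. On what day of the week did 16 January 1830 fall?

Count forward from the earlier date (January 16, 1830) to the later (October 19, 1832):
January 16, 1830 → January 16, 1831: 365 days.
January 16, 1831 → January 16, 1832: 365 days.
January 1832: 31 − 16 = 15 days remain.
Then February 1832 (29), March (31), April (30), May (31), June (30), July (31), August (31), September (30): 29 + 31 + 30 + 31 + 30 + 31 + 31 + 30 = 243 days.
October 1–19, 1832: 19 days.
Residual: 277 days.
Total: 1007 days.
1007 mod 7 = 6, so 6 days before Friday is Saturday.

Saturday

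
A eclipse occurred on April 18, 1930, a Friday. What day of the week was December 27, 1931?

April 1930: 30 − 18 = 12 days remain.
Then 19 full months totalling 579 days.
December 1–27, 1931: 27 days.
Total: 12 + 579 + 27 = 618 days.
618 mod 7 = 2, so 2 days after Friday is Sunday.

Sunday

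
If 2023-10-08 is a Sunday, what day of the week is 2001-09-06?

Thursday

Count forward from the earlier date (September 6, 2001) to the later (October 8, 2023):
Day-of-year of September 6, 2001: 249.
Day-of-year of October 8, 2023: 281.
2001 has 365 days, so 365 − 249 = 116 days remain in 2001.
Full years 2002–2022: 16 common + 5 leap = 16×365 + 5×366 = 7670 days.
Total: 116 + 7670 + 281 = 8067 days.
8067 mod 7 = 3, so 3 days before Sunday is Thursday.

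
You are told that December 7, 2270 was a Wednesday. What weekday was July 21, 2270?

Count forward from the earlier date (July 21, 2270) to the later (December 7, 2270):
July 2270: 31 − 21 = 10 days remain.
Then August (31), September (30), October (31), November (30): 31 + 30 + 31 + 30 = 122 days.
December 1–7, 2270: 7 days.
Total: 10 + 122 + 7 = 139 days.
139 mod 7 = 6, so 6 days before Wednesday is Thursday.

Thursday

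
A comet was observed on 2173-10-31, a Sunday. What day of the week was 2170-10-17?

Count forward from the earlier date (October 17, 2170) to the later (October 31, 2173):
October 17, 2170 → October 17, 2171: 365 days.
October 17, 2171 → October 17, 2172: 366 days (2172 is a leap year).
October 17, 2172 → October 17, 2173: 365 days.
Within October 2173: 31 − 17 = 14 days.
Total: 1110 days.
1110 mod 7 = 4, so 4 days before Sunday is Wednesday.

Wednesday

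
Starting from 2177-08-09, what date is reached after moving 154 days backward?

2177-03-08

Count 154 days before August 9, 2177:
March 2177: 31 − 8 = 23 days remain.
Then April (30), May (31), June (30), July (31): 30 + 31 + 30 + 31 = 122 days.
August 1–9, 2177: 9 days.
Total: 23 + 122 + 9 = 154 days.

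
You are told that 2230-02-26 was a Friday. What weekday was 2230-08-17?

February 2230: 28 − 26 = 2 days remain (2230 is not a leap year, so February has 28 days).
Then March (31), April (30), May (31), June (30), July (31): 31 + 30 + 31 + 30 + 31 = 153 days.
August 1–17, 2230: 17 days.
Total: 2 + 153 + 17 = 172 days.
172 mod 7 = 4, so 4 days after Friday is Tuesday.

Tuesday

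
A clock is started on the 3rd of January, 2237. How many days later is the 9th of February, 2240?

Day-of-year of January 3, 2237: 3.
Day-of-year of February 9, 2240: 40.
2237 has 365 days, so 365 − 3 = 362 days remain in 2237.
Full years: 2238: 365; 2239: 365. Sum = 730.
Total: 362 + 730 + 40 = 1132 days.

1132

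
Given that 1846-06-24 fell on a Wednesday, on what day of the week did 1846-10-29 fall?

Thursday

June 1846: 30 − 24 = 6 days remain.
Then July (31), August (31), September (30): 31 + 31 + 30 = 92 days.
October 1–29, 1846: 29 days.
Total: 6 + 92 + 29 = 127 days.
127 mod 7 = 1, so 1 day after Wednesday is Thursday.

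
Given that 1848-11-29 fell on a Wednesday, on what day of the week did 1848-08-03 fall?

Thursday

Count forward from the earlier date (August 3, 1848) to the later (November 29, 1848):
August 1848: 31 − 3 = 28 days remain.
Then September (30), October (31): 30 + 31 = 61 days.
November 1–29, 1848: 29 days.
Total: 28 + 61 + 29 = 118 days.
118 mod 7 = 6, so 6 days before Wednesday is Thursday.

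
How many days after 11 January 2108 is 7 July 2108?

January 2108: 31 − 11 = 20 days remain.
Then February 2108 (29), March (31), April (30), May (31), June (30): 29 + 31 + 30 + 31 + 30 = 151 days.
July 1–7, 2108: 7 days.
Total: 20 + 151 + 7 = 178 days.

178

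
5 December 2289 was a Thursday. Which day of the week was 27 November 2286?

Count forward from the earlier date (November 27, 2286) to the later (December 5, 2289):
Day-of-year of November 27, 2286: 331.
Day-of-year of December 5, 2289: 339.
2286 has 365 days, so 365 − 331 = 34 days remain in 2286.
Full years: 2287: 365; 2288: 366. Sum = 731.
Total: 34 + 731 + 339 = 1104 days.
1104 mod 7 = 5, so 5 days before Thursday is Saturday.

Saturday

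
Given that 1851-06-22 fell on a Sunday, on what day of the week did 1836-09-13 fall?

Tuesday

Count forward from the earlier date (September 13, 1836) to the later (June 22, 1851):
Day-of-year of September 13, 1836: 257.
Day-of-year of June 22, 1851: 173.
1836 has 366 days, so 366 − 257 = 109 days remain in 1836.
Full years 1837–1850: 11 common + 3 leap = 11×365 + 3×366 = 5113 days.
Total: 109 + 5113 + 173 = 5395 days.
5395 mod 7 = 5, so 5 days before Sunday is Tuesday.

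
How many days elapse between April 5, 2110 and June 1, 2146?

Day-of-year of April 5, 2110: 95.
Day-of-year of June 1, 2146: 152.
2110 has 365 days, so 365 − 95 = 270 days remain in 2110.
Full years 2111–2145: 26 common + 9 leap = 26×365 + 9×366 = 12784 days.
Total: 270 + 12784 + 152 = 13206 days.

13206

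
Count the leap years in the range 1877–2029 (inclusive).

37

Years divisible by 4: 1880, 1884, …, 2028 — 38 in all.
Of these, 1900 is divisible by 100 but not 400, so not leap.
2000 is divisible by 400, so still leap.
Leap years: 38 − 1 = 37.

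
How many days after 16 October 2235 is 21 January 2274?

13977

Day-of-year of October 16, 2235: 289.
Day-of-year of January 21, 2274: 21.
2235 has 365 days, so 365 − 289 = 76 days remain in 2235.
Full years 2236–2273: 28 common + 10 leap = 28×365 + 10×366 = 13880 days.
Total: 76 + 13880 + 21 = 13977 days.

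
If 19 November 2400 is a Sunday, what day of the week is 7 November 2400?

Tuesday

Count forward from the earlier date (November 7, 2400) to the later (November 19, 2400):
Within November 2400: 19 − 7 = 12 days.
12 mod 7 = 5, so 5 days before Sunday is Tuesday.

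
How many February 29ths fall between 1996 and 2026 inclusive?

Years divisible by 4 in [1996, 2026]: 1996, 2000, 2004, 2008, 2012, 2016, 2020, 2024.
2000 is divisible by 400, so still leap.
No century exceptions apply. Count: 8.

8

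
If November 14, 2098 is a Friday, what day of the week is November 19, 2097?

Tuesday

Count forward from the earlier date (November 19, 2097) to the later (November 14, 2098):
Day-of-year of November 19, 2097: 323.
Day-of-year of November 14, 2098: 318.
2097 has 365 days, so 365 − 323 = 42 days remain in 2097.
Total: 42 + 318 = 360 days.
360 mod 7 = 3, so 3 days before Friday is Tuesday.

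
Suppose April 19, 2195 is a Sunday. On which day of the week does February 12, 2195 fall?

Thursday

Count forward from the earlier date (February 12, 2195) to the later (April 19, 2195):
February 2195: 28 − 12 = 16 days remain (2195 is not a leap year, so February has 28 days).
Then March (31): 31 days.
April 1–19, 2195: 19 days.
Total: 16 + 31 + 19 = 66 days.
66 mod 7 = 3, so 3 days before Sunday is Thursday.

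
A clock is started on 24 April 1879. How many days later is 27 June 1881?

795

Day-of-year of April 24, 1879: 114.
Day-of-year of June 27, 1881: 178.
1879 has 365 days, so 365 − 114 = 251 days remain in 1879.
Full years: 1880: 366. Sum = 366.
Total: 251 + 366 + 178 = 795 days.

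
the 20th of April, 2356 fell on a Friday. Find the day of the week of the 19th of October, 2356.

Friday

April 2356: 30 − 20 = 10 days remain.
Then May (31), June (30), July (31), August (31), September (30): 31 + 30 + 31 + 31 + 30 = 153 days.
October 1–19, 2356: 19 days.
Total: 10 + 153 + 19 = 182 days.
182 is a multiple of 7, so the 19th of October, 2356 falls on the same weekday: Friday.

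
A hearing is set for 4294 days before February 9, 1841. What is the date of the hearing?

May 9, 1829

Count 4294 days before February 9, 1841:
Day-of-year of May 9, 1829: 129.
Day-of-year of February 9, 1841: 40.
1829 has 365 days, so 365 − 129 = 236 days remain in 1829.
Full years 1830–1840: 8 common + 3 leap = 8×365 + 3×366 = 4018 days.
Total: 236 + 4018 + 40 = 4294 days.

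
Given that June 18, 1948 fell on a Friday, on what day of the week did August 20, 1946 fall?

Count forward from the earlier date (August 20, 1946) to the later (June 18, 1948):
Day-of-year of August 20, 1946: 232.
Day-of-year of June 18, 1948: 170.
1946 has 365 days, so 365 − 232 = 133 days remain in 1946.
Full years: 1947: 365. Sum = 365.
Total: 133 + 365 + 170 = 668 days.
668 mod 7 = 3, so 3 days before Friday is Tuesday.

Tuesday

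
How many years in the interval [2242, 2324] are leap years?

Years divisible by 4: 2244, 2248, …, 2324 — 21 in all.
Of these, 2300 is divisible by 100 but not 400, so not leap.
Leap years: 21 − 1 = 20.

20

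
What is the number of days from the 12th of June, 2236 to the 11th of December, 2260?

Day-of-year of June 12, 2236: 164.
Day-of-year of December 11, 2260: 346.
2236 has 366 days, so 366 − 164 = 202 days remain in 2236.
Full years 2237–2259: 18 common + 5 leap = 18×365 + 5×366 = 8400 days.
Total: 202 + 8400 + 346 = 8948 days.

8948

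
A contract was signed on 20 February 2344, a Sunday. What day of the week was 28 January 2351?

Day-of-year of February 20, 2344: 51.
Day-of-year of January 28, 2351: 28.
2344 has 366 days, so 366 − 51 = 315 days remain in 2344.
Full years: 2345: 365; 2346: 365; 2347: 365; 2348: 366; 2349: 365; 2350: 365. Sum = 2191.
Total: 315 + 2191 + 28 = 2534 days.
2534 is a multiple of 7, so 28 January 2351 falls on the same weekday: Sunday.

Sunday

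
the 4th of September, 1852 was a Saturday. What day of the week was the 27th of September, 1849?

Count forward from the earlier date (September 27, 1849) to the later (September 4, 1852):
September 27, 1849 → September 27, 1850: 365 days.
September 27, 1850 → September 27, 1851: 365 days.
September 1851: 30 − 27 = 3 days remain.
Then 11 full months totalling 336 days.
September 1–4, 1852: 4 days.
Residual: 343 days.
Total: 1073 days.
1073 mod 7 = 2, so 2 days before Saturday is Thursday.

Thursday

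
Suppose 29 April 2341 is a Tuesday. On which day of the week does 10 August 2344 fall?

Thursday

Day-of-year of April 29, 2341: 119.
Day-of-year of August 10, 2344: 223.
2341 has 365 days, so 365 − 119 = 246 days remain in 2341.
Full years: 2342: 365; 2343: 365. Sum = 730.
Total: 246 + 730 + 223 = 1199 days.
1199 mod 7 = 2, so 2 days after Tuesday is Thursday.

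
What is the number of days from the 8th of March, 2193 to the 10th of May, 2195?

793

March 8, 2193 → March 8, 2194: 365 days.
March 8, 2194 → March 8, 2195: 365 days.
March 2195: 31 − 8 = 23 days remain.
Then April (30): 30 days.
May 1–10, 2195: 10 days.
Residual: 63 days.
Total: 793 days.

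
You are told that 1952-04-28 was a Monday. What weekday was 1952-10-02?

April 1952: 30 − 28 = 2 days remain.
Then May (31), June (30), July (31), August (31), September (30): 31 + 30 + 31 + 31 + 30 = 153 days.
October 1–2, 1952: 2 days.
Total: 2 + 153 + 2 = 157 days.
157 mod 7 = 3, so 3 days after Monday is Thursday.

Thursday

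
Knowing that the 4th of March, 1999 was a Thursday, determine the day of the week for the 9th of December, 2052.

Monday

Day-of-year of March 4, 1999: 63.
Day-of-year of December 9, 2052: 344.
1999 has 365 days, so 365 − 63 = 302 days remain in 1999.
Full years 2000–2051: 39 common + 13 leap = 39×365 + 13×366 = 18993 days.
Total: 302 + 18993 + 344 = 19639 days.
19639 mod 7 = 4, so 4 days after Thursday is Monday.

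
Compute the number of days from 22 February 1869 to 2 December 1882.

5031

From February 22, 1869 to February 22, 1882: 13 years, of which 3 contain a Feb 29 — 10×365 + 3×366 = 4748 days.
February 1882: 28 − 22 = 6 days remain (1882 is not a leap year, so February has 28 days).
Then 9 full months totalling 275 days.
December 1–2, 1882: 2 days.
Residual: 283 days.
Total: 5031 days.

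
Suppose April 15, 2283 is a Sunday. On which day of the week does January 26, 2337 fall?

Tuesday

Day-of-year of April 15, 2283: 105.
Day-of-year of January 26, 2337: 26.
2283 has 365 days, so 365 − 105 = 260 days remain in 2283.
Full years 2284–2336: 40 common + 13 leap = 40×365 + 13×366 = 19358 days.
Total: 260 + 19358 + 26 = 19644 days.
19644 mod 7 = 2, so 2 days after Sunday is Tuesday.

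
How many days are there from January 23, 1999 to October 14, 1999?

January 1999: 31 − 23 = 8 days remain.
Then February 1999 (28), March (31), April (30), May (31), June (30), July (31), August (31), September (30): 28 + 31 + 30 + 31 + 30 + 31 + 31 + 30 = 242 days.
October 1–14, 1999: 14 days.
Total: 8 + 242 + 14 = 264 days.

264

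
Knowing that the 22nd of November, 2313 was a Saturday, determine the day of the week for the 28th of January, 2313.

Count forward from the earlier date (January 28, 2313) to the later (November 22, 2313):
January 2313: 31 − 28 = 3 days remain.
Then 9 full months totalling 273 days.
November 1–22, 2313: 22 days.
Total: 3 + 273 + 22 = 298 days.
298 mod 7 = 4, so 4 days before Saturday is Tuesday.

Tuesday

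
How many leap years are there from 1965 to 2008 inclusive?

Years divisible by 4 in [1965, 2008]: 1968, 1972, 1976, 1980, 1984, 1988, 1992, 1996, 2000, 2004, 2008.
2000 is divisible by 400, so still leap.
No century exceptions apply. Count: 11.

11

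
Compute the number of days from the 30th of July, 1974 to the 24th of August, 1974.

July 1974: 31 − 30 = 1 day remains.
August 1–24, 1974: 24 days.
Total: 1 + 24 = 25 days.

25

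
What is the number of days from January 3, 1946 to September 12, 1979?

Day-of-year of January 3, 1946: 3.
Day-of-year of September 12, 1979: 255.
1946 has 365 days, so 365 − 3 = 362 days remain in 1946.
Full years 1947–1978: 24 common + 8 leap = 24×365 + 8×366 = 11688 days.
Total: 362 + 11688 + 255 = 12305 days.

12305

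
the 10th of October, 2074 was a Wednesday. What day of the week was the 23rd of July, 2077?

Friday

Day-of-year of October 10, 2074: 283.
Day-of-year of July 23, 2077: 204.
2074 has 365 days, so 365 − 283 = 82 days remain in 2074.
Full years: 2075: 365; 2076: 366. Sum = 731.
Total: 82 + 731 + 204 = 1017 days.
1017 mod 7 = 2, so 2 days after Wednesday is Friday.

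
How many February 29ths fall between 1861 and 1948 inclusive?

Years divisible by 4: 1864, 1868, …, 1948 — 22 in all.
Of these, 1900 is divisible by 100 but not 400, so not leap.
Leap years: 22 − 1 = 21.

21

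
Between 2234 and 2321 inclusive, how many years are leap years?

Years divisible by 4: 2236, 2240, …, 2320 — 22 in all.
Of these, 2300 is divisible by 100 but not 400, so not leap.
Leap years: 22 − 1 = 21.

21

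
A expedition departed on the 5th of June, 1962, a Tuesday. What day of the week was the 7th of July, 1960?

Count forward from the earlier date (July 7, 1960) to the later (June 5, 1962):
July 1960: 31 − 7 = 24 days remain.
Then 22 full months totalling 669 days.
June 1–5, 1962: 5 days.
Total: 24 + 669 + 5 = 698 days.
698 mod 7 = 5, so 5 days before Tuesday is Thursday.

Thursday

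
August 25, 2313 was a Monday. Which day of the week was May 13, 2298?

Friday

Count forward from the earlier date (May 13, 2298) to the later (August 25, 2313):
From May 13, 2298 to May 13, 2313: 15 years, of which 3 contain a Feb 29 — 12×365 + 3×366 = 5478 days.
(2300 is not a leap year (divisible by 100 but not 400).)
May 2313: 31 − 13 = 18 days remain.
Then June (30), July (31): 30 + 31 = 61 days.
August 1–25, 2313: 25 days.
Residual: 104 days.
Total: 5582 days.
5582 mod 7 = 3, so 3 days before Monday is Friday.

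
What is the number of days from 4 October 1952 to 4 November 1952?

October 1952: 31 − 4 = 27 days remain.
November 1–4, 1952: 4 days.
Total: 27 + 4 = 31 days.

31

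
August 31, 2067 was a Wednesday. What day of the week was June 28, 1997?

Count forward from the earlier date (June 28, 1997) to the later (August 31, 2067):
From June 28, 1997 to June 28, 2067: 70 years, of which 17 contain a Feb 29 — 53×365 + 17×366 = 25567 days.
(2000 is a leap year (divisible by 400).)
June 2067: 30 − 28 = 2 days remain.
Then July (31): 31 days.
August 1–31, 2067: 31 days.
Residual: 64 days.
Total: 25631 days.
25631 mod 7 = 4, so 4 days before Wednesday is Saturday.

Saturday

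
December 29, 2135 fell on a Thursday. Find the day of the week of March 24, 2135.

Thursday

Count forward from the earlier date (March 24, 2135) to the later (December 29, 2135):
March 2135: 31 − 24 = 7 days remain.
Then April (30), May (31), June (30), July (31), August (31), September (30), October (31), November (30): 30 + 31 + 30 + 31 + 31 + 30 + 31 + 30 = 244 days.
December 1–29, 2135: 29 days.
Total: 7 + 244 + 29 = 280 days.
280 is a multiple of 7, so March 24, 2135 falls on the same weekday: Thursday.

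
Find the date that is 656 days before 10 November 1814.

23 January 1813

Count 656 days before November 10, 1814:
Day-of-year of January 23, 1813: 23.
Day-of-year of November 10, 1814: 314.
1813 has 365 days, so 365 − 23 = 342 days remain in 1813.
Total: 342 + 314 = 656 days.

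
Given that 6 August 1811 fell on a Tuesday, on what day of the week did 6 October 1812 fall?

Tuesday

August 1811: 31 − 6 = 25 days remain.
Then 13 full months totalling 396 days.
October 1–6, 1812: 6 days.
Total: 25 + 396 + 6 = 427 days.
427 is a multiple of 7, so 6 October 1812 falls on the same weekday: Tuesday.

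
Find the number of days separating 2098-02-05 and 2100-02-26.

February 5, 2098 → February 5, 2099: 365 days.
February 5, 2099 → February 5, 2100: 365 days.
Within February 2100: 26 − 5 = 21 days.
Total: 751 days.

751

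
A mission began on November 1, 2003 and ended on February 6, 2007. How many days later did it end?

Day-of-year of November 1, 2003: 305.
Day-of-year of February 6, 2007: 37.
2003 has 365 days, so 365 − 305 = 60 days remain in 2003.
Full years: 2004: 366; 2005: 365; 2006: 365. Sum = 1096.
Total: 60 + 1096 + 37 = 1193 days.

1193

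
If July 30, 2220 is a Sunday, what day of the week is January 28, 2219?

Thursday

Count forward from the earlier date (January 28, 2219) to the later (July 30, 2220):
Day-of-year of January 28, 2219: 28.
Day-of-year of July 30, 2220: 212.
2219 has 365 days, so 365 − 28 = 337 days remain in 2219.
Total: 337 + 212 = 549 days.
549 mod 7 = 3, so 3 days before Sunday is Thursday.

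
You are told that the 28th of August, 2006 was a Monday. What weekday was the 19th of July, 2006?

Count forward from the earlier date (July 19, 2006) to the later (August 28, 2006):
July 2006: 31 − 19 = 12 days remain.
August 1–28, 2006: 28 days.
Total: 12 + 28 = 40 days.
40 mod 7 = 5, so 5 days before Monday is Wednesday.

Wednesday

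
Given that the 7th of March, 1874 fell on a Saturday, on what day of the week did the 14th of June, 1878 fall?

Day-of-year of March 7, 1874: 66.
Day-of-year of June 14, 1878: 165.
1874 has 365 days, so 365 − 66 = 299 days remain in 1874.
Full years: 1875: 365; 1876: 366; 1877: 365. Sum = 1096.
Total: 299 + 1096 + 165 = 1560 days.
1560 mod 7 = 6, so 6 days after Saturday is Friday.

Friday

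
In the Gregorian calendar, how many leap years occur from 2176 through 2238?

15

Years divisible by 4: 2176, 2180, …, 2236 — 16 in all.
Of these, 2200 is divisible by 100 but not 400, so not leap.
Leap years: 16 − 1 = 15.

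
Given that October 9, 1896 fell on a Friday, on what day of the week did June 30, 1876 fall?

Count forward from the earlier date (June 30, 1876) to the later (October 9, 1896):
From June 30, 1876 to June 30, 1896: 20 years, of which 5 contain a Feb 29 — 15×365 + 5×366 = 7305 days.
June 1896: 30 − 30 = 0 days remain.
Then July (31), August (31), September (30): 31 + 31 + 30 = 92 days.
October 1–9, 1896: 9 days.
Residual: 101 days.
Total: 7406 days.
7406 is a multiple of 7, so June 30, 1876 falls on the same weekday: Friday.

Friday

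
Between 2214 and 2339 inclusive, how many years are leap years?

30

Years divisible by 4: 2216, 2220, …, 2336 — 31 in all.
Of these, 2300 is divisible by 100 but not 400, so not leap.
Leap years: 31 − 1 = 30.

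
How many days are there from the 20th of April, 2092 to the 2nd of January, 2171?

28745

From April 20, 2092 to April 20, 2170: 78 years, of which 18 contain a Feb 29 — 60×365 + 18×366 = 28488 days.
(2100 is not a leap year (divisible by 100 but not 400).)
April 2170: 30 − 20 = 10 days remain.
Then May (31), June (30), July (31), August (31), September (30), October (31), November (30), December (31): 31 + 30 + 31 + 31 + 30 + 31 + 30 + 31 = 245 days.
January 1–2, 2171: 2 days.
Residual: 257 days.
Total: 28745 days.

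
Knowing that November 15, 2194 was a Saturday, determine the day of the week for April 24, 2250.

Wednesday

From November 15, 2194 to November 15, 2249: 55 years, of which 13 contain a Feb 29 — 42×365 + 13×366 = 20088 days.
(2200 is not a leap year (divisible by 100 but not 400).)
November 2249: 30 − 15 = 15 days remain.
Then December (31), January (31), February 2250 (28), March (31): 31 + 31 + 28 + 31 = 121 days.
April 1–24, 2250: 24 days.
Residual: 160 days.
Total: 20248 days.
20248 mod 7 = 4, so 4 days after Saturday is Wednesday.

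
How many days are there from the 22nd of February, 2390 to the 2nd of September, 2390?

February 2390: 28 − 22 = 6 days remain (2390 is not a leap year, so February has 28 days).
Then March (31), April (30), May (31), June (30), July (31), August (31): 31 + 30 + 31 + 30 + 31 + 31 = 184 days.
September 1–2, 2390: 2 days.
Total: 6 + 184 + 2 = 192 days.

192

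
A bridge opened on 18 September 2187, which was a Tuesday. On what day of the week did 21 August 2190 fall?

Day-of-year of September 18, 2187: 261.
Day-of-year of August 21, 2190: 233.
2187 has 365 days, so 365 − 261 = 104 days remain in 2187.
Full years: 2188: 366; 2189: 365. Sum = 731.
Total: 104 + 731 + 233 = 1068 days.
1068 mod 7 = 4, so 4 days after Tuesday is Saturday.

Saturday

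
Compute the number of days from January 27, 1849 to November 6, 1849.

January 1849: 31 − 27 = 4 days remain.
Then 9 full months totalling 273 days.
November 1–6, 1849: 6 days.
Total: 4 + 273 + 6 = 283 days.

283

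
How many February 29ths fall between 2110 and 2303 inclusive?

Years divisible by 4: 2112, 2116, …, 2300 — 48 in all.
Of these, 2200, 2300 are divisible by 100 but not 400, so not leap.
Leap years: 48 − 2 = 46.

46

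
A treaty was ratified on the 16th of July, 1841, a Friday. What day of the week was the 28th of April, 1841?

Wednesday

Count forward from the earlier date (April 28, 1841) to the later (July 16, 1841):
April 1841: 30 − 28 = 2 days remain.
Then May (31), June (30): 31 + 30 = 61 days.
July 1–16, 1841: 16 days.
Total: 2 + 61 + 16 = 79 days.
79 mod 7 = 2, so 2 days before Friday is Wednesday.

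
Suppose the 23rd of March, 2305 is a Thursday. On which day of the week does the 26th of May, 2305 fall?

March 2305: 31 − 23 = 8 days remain.
Then April (30): 30 days.
May 1–26, 2305: 26 days.
Total: 8 + 30 + 26 = 64 days.
64 mod 7 = 1, so 1 day after Thursday is Friday.

Friday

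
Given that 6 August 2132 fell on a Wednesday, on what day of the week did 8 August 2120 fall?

Thursday

Count forward from the earlier date (August 8, 2120) to the later (August 6, 2132):
Day-of-year of August 8, 2120: 221.
Day-of-year of August 6, 2132: 219.
2120 has 366 days, so 366 − 221 = 145 days remain in 2120.
Full years 2121–2131: 9 common + 2 leap = 9×365 + 2×366 = 4017 days.
Total: 145 + 4017 + 219 = 4381 days.
4381 mod 7 = 6, so 6 days before Wednesday is Thursday.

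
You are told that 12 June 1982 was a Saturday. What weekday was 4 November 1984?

June 12, 1982 → June 12, 1983: 365 days.
June 12, 1983 → June 12, 1984: 366 days (1984 is a leap year).
June 1984: 30 − 12 = 18 days remain.
Then July (31), August (31), September (30), October (31): 31 + 31 + 30 + 31 = 123 days.
November 1–4, 1984: 4 days.
Residual: 145 days.
Total: 876 days.
876 mod 7 = 1, so 1 day after Saturday is Sunday.

Sunday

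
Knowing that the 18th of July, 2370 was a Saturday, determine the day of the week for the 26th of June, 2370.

Count forward from the earlier date (June 26, 2370) to the later (July 18, 2370):
June 2370: 30 − 26 = 4 days remain.
July 1–18, 2370: 18 days.
Total: 4 + 18 = 22 days.
22 mod 7 = 1, so 1 day before Saturday is Friday.

Friday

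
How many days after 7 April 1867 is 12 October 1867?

188

April 1867: 30 − 7 = 23 days remain.
Then May (31), June (30), July (31), August (31), September (30): 31 + 30 + 31 + 31 + 30 = 153 days.
October 1–12, 1867: 12 days.
Total: 23 + 153 + 12 = 188 days.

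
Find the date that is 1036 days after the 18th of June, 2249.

the 19th of April, 2252

Count 1036 days after June 18, 2249:
Day-of-year of June 18, 2249: 169.
Day-of-year of April 19, 2252: 110.
2249 has 365 days, so 365 − 169 = 196 days remain in 2249.
Full years: 2250: 365; 2251: 365. Sum = 730.
Total: 196 + 730 + 110 = 1036 days.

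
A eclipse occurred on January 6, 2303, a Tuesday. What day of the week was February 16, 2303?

January 2303: 31 − 6 = 25 days remain.
February 1–16, 2303: 16 days (2303 is not a leap year).
Total: 25 + 16 = 41 days.
41 mod 7 = 6, so 6 days after Tuesday is Monday.

Monday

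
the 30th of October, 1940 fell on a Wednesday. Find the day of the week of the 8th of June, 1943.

Tuesday

October 30, 1940 → October 30, 1941: 365 days.
October 30, 1941 → October 30, 1942: 365 days.
October 1942: 31 − 30 = 1 day remains.
Then November (30), December (31), January (31), February 1943 (28), March (31), April (30), May (31): 30 + 31 + 31 + 28 + 31 + 30 + 31 = 212 days.
June 1–8, 1943: 8 days.
Residual: 221 days.
Total: 951 days.
951 mod 7 = 6, so 6 days after Wednesday is Tuesday.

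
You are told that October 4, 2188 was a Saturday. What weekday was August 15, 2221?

Day-of-year of October 4, 2188: 278.
Day-of-year of August 15, 2221: 227.
2188 has 366 days, so 366 − 278 = 88 days remain in 2188.
Full years 2189–2220: 25 common + 7 leap = 25×365 + 7×366 = 11687 days.
Total: 88 + 11687 + 227 = 12002 days.
12002 mod 7 = 4, so 4 days after Saturday is Wednesday.

Wednesday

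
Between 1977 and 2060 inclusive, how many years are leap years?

Years divisible by 4: 1980, 1984, …, 2060 — 21 in all.
2000 is divisible by 400, so still leap.
No century exceptions apply. Count: 21.

21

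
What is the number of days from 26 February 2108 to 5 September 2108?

192

February 2108: 29 − 26 = 3 days remain (2108 is a leap year, so February has 29 days).
Then March (31), April (30), May (31), June (30), July (31), August (31): 31 + 30 + 31 + 30 + 31 + 31 = 184 days.
September 1–5, 2108: 5 days.
Total: 3 + 184 + 5 = 192 days.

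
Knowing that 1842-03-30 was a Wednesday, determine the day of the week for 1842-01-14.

Friday

Count forward from the earlier date (January 14, 1842) to the later (March 30, 1842):
January 1842: 31 − 14 = 17 days remain.
Then February 1842 (28): 28 days.
March 1–30, 1842: 30 days.
Total: 17 + 28 + 30 = 75 days.
75 mod 7 = 5, so 5 days before Wednesday is Friday.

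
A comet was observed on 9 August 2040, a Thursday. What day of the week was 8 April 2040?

Sunday

Count forward from the earlier date (April 8, 2040) to the later (August 9, 2040):
April 2040: 30 − 8 = 22 days remain.
Then May (31), June (30), July (31): 31 + 30 + 31 = 92 days.
August 1–9, 2040: 9 days.
Total: 22 + 92 + 9 = 123 days.
123 mod 7 = 4, so 4 days before Thursday is Sunday.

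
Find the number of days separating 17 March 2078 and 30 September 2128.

18459

From March 17, 2078 to March 17, 2128: 50 years, of which 12 contain a Feb 29 — 38×365 + 12×366 = 18262 days.
(2100 is not a leap year (divisible by 100 but not 400).)
March 2128: 31 − 17 = 14 days remain.
Then April (30), May (31), June (30), July (31), August (31): 30 + 31 + 30 + 31 + 31 = 153 days.
September 1–30, 2128: 30 days.
Residual: 197 days.
Total: 18459 days.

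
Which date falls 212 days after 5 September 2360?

5 April 2361

Count 212 days after September 5, 2360:
Day-of-year of September 5, 2360: 249.
Day-of-year of April 5, 2361: 95.
2360 has 366 days, so 366 − 249 = 117 days remain in 2360.
Total: 117 + 95 = 212 days.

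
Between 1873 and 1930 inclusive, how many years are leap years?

Years divisible by 4: 1876, 1880, …, 1928 — 14 in all.
Of these, 1900 is divisible by 100 but not 400, so not leap.
Leap years: 14 − 1 = 13.

13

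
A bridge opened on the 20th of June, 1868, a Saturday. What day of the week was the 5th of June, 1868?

Count forward from the earlier date (June 5, 1868) to the later (June 20, 1868):
Within June 1868: 20 − 5 = 15 days.
15 mod 7 = 1, so 1 day before Saturday is Friday.

Friday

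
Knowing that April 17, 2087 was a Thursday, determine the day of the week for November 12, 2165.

Tuesday

From April 17, 2087 to April 17, 2165: 78 years, of which 19 contain a Feb 29 — 59×365 + 19×366 = 28489 days.
(2100 is not a leap year (divisible by 100 but not 400).)
April 2165: 30 − 17 = 13 days remain.
Then May (31), June (30), July (31), August (31), September (30), October (31): 31 + 30 + 31 + 31 + 30 + 31 = 184 days.
November 1–12, 2165: 12 days.
Residual: 209 days.
Total: 28698 days.
28698 mod 7 = 5, so 5 days after Thursday is Tuesday.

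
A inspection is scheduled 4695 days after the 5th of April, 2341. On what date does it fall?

the 11th of February, 2354

Count 4695 days after April 5, 2341:
From April 5, 2341 to April 5, 2353: 12 years, of which 3 contain a Feb 29 — 9×365 + 3×366 = 4383 days.
April 2353: 30 − 5 = 25 days remain.
Then 9 full months totalling 276 days.
February 1–11, 2354: 11 days (2354 is not a leap year).
Residual: 312 days.
Total: 4695 days.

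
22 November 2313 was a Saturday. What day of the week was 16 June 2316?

Friday

November 22, 2313 → November 22, 2314: 365 days.
November 22, 2314 → November 22, 2315: 365 days.
November 2315: 30 − 22 = 8 days remain.
Then December (31), January (31), February 2316 (29), March (31), April (30), May (31): 31 + 31 + 29 + 31 + 30 + 31 = 183 days.
June 1–16, 2316: 16 days.
Residual: 207 days.
Total: 937 days.
937 mod 7 = 6, so 6 days after Saturday is Friday.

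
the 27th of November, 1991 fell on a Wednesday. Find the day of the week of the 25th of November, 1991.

Count forward from the earlier date (November 25, 1991) to the later (November 27, 1991):
Within November 1991: 27 − 25 = 2 days.
2 mod 7 = 2, so 2 days before Wednesday is Monday.

Monday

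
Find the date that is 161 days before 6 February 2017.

29 August 2016

Count 161 days before February 6, 2017:
Day-of-year of August 29, 2016: 242.
Day-of-year of February 6, 2017: 37.
2016 has 366 days, so 366 − 242 = 124 days remain in 2016.
Total: 124 + 37 = 161 days.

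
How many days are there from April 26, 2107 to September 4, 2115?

3053

Day-of-year of April 26, 2107: 116.
Day-of-year of September 4, 2115: 247.
2107 has 365 days, so 365 − 116 = 249 days remain in 2107.
Full years 2108–2114: 5 common + 2 leap = 5×365 + 2×366 = 2557 days.
Total: 249 + 2557 + 247 = 3053 days.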